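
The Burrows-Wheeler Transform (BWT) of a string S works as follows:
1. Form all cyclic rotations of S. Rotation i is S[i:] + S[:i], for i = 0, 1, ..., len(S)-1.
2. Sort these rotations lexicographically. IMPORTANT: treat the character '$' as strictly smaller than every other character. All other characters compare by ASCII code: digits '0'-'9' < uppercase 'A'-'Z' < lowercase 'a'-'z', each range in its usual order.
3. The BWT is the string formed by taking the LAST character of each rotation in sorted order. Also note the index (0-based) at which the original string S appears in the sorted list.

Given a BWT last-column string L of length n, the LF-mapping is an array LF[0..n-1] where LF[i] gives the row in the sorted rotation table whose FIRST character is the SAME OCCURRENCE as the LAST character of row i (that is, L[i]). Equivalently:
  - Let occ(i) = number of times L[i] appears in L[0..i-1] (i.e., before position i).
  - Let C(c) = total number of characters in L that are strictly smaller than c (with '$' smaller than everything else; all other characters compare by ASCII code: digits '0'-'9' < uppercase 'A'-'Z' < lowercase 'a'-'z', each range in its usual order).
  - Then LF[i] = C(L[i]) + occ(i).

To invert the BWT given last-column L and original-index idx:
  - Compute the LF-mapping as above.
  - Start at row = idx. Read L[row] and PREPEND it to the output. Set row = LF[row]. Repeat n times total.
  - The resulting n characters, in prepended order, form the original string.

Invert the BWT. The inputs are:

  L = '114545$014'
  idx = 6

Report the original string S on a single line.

Answer: 415104541$

Derivation:
LF mapping: 2 3 5 8 6 9 0 1 4 7
Walk LF starting at row 6, prepending L[row]:
  step 1: row=6, L[6]='$', prepend. Next row=LF[6]=0
  step 2: row=0, L[0]='1', prepend. Next row=LF[0]=2
  step 3: row=2, L[2]='4', prepend. Next row=LF[2]=5
  step 4: row=5, L[5]='5', prepend. Next row=LF[5]=9
  step 5: row=9, L[9]='4', prepend. Next row=LF[9]=7
  step 6: row=7, L[7]='0', prepend. Next row=LF[7]=1
  step 7: row=1, L[1]='1', prepend. Next row=LF[1]=3
  step 8: row=3, L[3]='5', prepend. Next row=LF[3]=8
  step 9: row=8, L[8]='1', prepend. Next row=LF[8]=4
  step 10: row=4, L[4]='4', prepend. Next row=LF[4]=6
Reversed output: 415104541$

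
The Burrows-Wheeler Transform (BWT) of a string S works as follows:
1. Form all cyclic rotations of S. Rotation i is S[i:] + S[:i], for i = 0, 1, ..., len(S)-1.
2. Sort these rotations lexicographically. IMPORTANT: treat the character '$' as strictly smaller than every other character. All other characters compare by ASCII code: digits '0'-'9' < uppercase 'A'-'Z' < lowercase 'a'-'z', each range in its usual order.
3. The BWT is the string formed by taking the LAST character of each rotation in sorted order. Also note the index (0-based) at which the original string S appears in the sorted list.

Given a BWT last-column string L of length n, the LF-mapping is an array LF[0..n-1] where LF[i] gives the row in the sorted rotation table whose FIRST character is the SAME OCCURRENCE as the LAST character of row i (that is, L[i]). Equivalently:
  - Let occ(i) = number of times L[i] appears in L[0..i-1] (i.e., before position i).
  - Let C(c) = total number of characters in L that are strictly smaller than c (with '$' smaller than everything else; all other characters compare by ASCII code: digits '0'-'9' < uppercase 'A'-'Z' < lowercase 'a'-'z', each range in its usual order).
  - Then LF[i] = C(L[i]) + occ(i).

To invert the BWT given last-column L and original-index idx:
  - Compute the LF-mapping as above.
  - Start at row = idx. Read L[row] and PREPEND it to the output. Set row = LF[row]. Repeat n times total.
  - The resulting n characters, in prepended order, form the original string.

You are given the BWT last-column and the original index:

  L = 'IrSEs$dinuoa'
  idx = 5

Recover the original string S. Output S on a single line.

Answer: dinosaurESI$

Derivation:
LF mapping: 2 9 3 1 10 0 5 6 7 11 8 4
Walk LF starting at row 5, prepending L[row]:
  step 1: row=5, L[5]='$', prepend. Next row=LF[5]=0
  step 2: row=0, L[0]='I', prepend. Next row=LF[0]=2
  step 3: row=2, L[2]='S', prepend. Next row=LF[2]=3
  step 4: row=3, L[3]='E', prepend. Next row=LF[3]=1
  step 5: row=1, L[1]='r', prepend. Next row=LF[1]=9
  step 6: row=9, L[9]='u', prepend. Next row=LF[9]=11
  step 7: row=11, L[11]='a', prepend. Next row=LF[11]=4
  step 8: row=4, L[4]='s', prepend. Next row=LF[4]=10
  step 9: row=10, L[10]='o', prepend. Next row=LF[10]=8
  step 10: row=8, L[8]='n', prepend. Next row=LF[8]=7
  step 11: row=7, L[7]='i', prepend. Next row=LF[7]=6
  step 12: row=6, L[6]='d', prepend. Next row=LF[6]=5
Reversed output: dinosaurESI$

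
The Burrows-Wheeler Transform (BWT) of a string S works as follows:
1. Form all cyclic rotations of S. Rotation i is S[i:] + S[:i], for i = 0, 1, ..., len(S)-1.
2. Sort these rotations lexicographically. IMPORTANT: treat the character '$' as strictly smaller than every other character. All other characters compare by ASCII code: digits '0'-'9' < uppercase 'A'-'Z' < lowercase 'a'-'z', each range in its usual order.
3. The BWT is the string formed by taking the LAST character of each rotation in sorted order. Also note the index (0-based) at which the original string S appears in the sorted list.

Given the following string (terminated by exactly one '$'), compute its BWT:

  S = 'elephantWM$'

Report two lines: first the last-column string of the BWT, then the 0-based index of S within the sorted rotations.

Answer: MWth$lpeaen
4

Derivation:
All 11 rotations (rotation i = S[i:]+S[:i]):
  rot[0] = elephantWM$
  rot[1] = lephantWM$e
  rot[2] = ephantWM$el
  rot[3] = phantWM$ele
  rot[4] = hantWM$elep
  rot[5] = antWM$eleph
  rot[6] = ntWM$elepha
  rot[7] = tWM$elephan
  rot[8] = WM$elephant
  rot[9] = M$elephantW
  rot[10] = $elephantWM
Sorted (with $ < everything):
  sorted[0] = $elephantWM  (last char: 'M')
  sorted[1] = M$elephantW  (last char: 'W')
  sorted[2] = WM$elephant  (last char: 't')
  sorted[3] = antWM$eleph  (last char: 'h')
  sorted[4] = elephantWM$  (last char: '$')
  sorted[5] = ephantWM$el  (last char: 'l')
  sorted[6] = hantWM$elep  (last char: 'p')
  sorted[7] = lephantWM$e  (last char: 'e')
  sorted[8] = ntWM$elepha  (last char: 'a')
  sorted[9] = phantWM$ele  (last char: 'e')
  sorted[10] = tWM$elephan  (last char: 'n')
Last column: MWth$lpeaen
Original string S is at sorted index 4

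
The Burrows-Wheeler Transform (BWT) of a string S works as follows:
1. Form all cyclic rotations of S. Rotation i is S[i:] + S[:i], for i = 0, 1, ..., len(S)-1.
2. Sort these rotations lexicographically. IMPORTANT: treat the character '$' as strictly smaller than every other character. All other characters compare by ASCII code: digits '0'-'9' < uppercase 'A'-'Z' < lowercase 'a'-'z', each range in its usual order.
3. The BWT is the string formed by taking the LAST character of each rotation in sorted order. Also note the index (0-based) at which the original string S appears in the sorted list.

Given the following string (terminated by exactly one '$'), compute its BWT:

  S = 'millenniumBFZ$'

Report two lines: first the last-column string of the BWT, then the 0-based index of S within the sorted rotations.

Answer: ZmBFlmnliu$nei
10

Derivation:
All 14 rotations (rotation i = S[i:]+S[:i]):
  rot[0] = millenniumBFZ$
  rot[1] = illenniumBFZ$m
  rot[2] = llenniumBFZ$mi
  rot[3] = lenniumBFZ$mil
  rot[4] = enniumBFZ$mill
  rot[5] = nniumBFZ$mille
  rot[6] = niumBFZ$millen
  rot[7] = iumBFZ$millenn
  rot[8] = umBFZ$millenni
  rot[9] = mBFZ$millenniu
  rot[10] = BFZ$millennium
  rot[11] = FZ$millenniumB
  rot[12] = Z$millenniumBF
  rot[13] = $millenniumBFZ
Sorted (with $ < everything):
  sorted[0] = $millenniumBFZ  (last char: 'Z')
  sorted[1] = BFZ$millennium  (last char: 'm')
  sorted[2] = FZ$millenniumB  (last char: 'B')
  sorted[3] = Z$millenniumBF  (last char: 'F')
  sorted[4] = enniumBFZ$mill  (last char: 'l')
  sorted[5] = illenniumBFZ$m  (last char: 'm')
  sorted[6] = iumBFZ$millenn  (last char: 'n')
  sorted[7] = lenniumBFZ$mil  (last char: 'l')
  sorted[8] = llenniumBFZ$mi  (last char: 'i')
  sorted[9] = mBFZ$millenniu  (last char: 'u')
  sorted[10] = millenniumBFZ$  (last char: '$')
  sorted[11] = niumBFZ$millen  (last char: 'n')
  sorted[12] = nniumBFZ$mille  (last char: 'e')
  sorted[13] = umBFZ$millenni  (last char: 'i')
Last column: ZmBFlmnliu$nei
Original string S is at sorted index 10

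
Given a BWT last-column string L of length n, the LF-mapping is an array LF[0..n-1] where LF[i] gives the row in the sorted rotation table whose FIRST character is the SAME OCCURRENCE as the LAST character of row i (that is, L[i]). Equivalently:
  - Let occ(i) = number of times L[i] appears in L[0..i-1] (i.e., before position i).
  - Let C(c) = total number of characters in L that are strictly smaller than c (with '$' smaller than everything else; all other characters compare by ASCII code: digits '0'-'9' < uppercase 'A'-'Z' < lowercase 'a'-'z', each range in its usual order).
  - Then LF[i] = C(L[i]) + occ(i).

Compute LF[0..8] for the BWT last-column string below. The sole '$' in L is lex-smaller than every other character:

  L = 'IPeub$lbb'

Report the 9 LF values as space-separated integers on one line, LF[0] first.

Answer: 1 2 6 8 3 0 7 4 5

Derivation:
Char counts: '$':1, 'I':1, 'P':1, 'b':3, 'e':1, 'l':1, 'u':1
C (first-col start): C('$')=0, C('I')=1, C('P')=2, C('b')=3, C('e')=6, C('l')=7, C('u')=8
L[0]='I': occ=0, LF[0]=C('I')+0=1+0=1
L[1]='P': occ=0, LF[1]=C('P')+0=2+0=2
L[2]='e': occ=0, LF[2]=C('e')+0=6+0=6
L[3]='u': occ=0, LF[3]=C('u')+0=8+0=8
L[4]='b': occ=0, LF[4]=C('b')+0=3+0=3
L[5]='$': occ=0, LF[5]=C('$')+0=0+0=0
L[6]='l': occ=0, LF[6]=C('l')+0=7+0=7
L[7]='b': occ=1, LF[7]=C('b')+1=3+1=4
L[8]='b': occ=2, LF[8]=C('b')+2=3+2=5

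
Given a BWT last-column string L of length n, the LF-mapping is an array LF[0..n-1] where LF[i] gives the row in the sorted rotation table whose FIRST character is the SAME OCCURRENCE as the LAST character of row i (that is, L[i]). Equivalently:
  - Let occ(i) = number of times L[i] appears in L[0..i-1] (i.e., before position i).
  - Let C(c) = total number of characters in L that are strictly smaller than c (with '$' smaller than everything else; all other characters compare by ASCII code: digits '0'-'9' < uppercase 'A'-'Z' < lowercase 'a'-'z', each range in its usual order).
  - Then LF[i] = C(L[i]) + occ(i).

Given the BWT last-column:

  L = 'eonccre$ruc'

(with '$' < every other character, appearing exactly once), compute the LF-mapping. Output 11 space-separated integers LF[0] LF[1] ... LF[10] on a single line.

Answer: 4 7 6 1 2 8 5 0 9 10 3

Derivation:
Char counts: '$':1, 'c':3, 'e':2, 'n':1, 'o':1, 'r':2, 'u':1
C (first-col start): C('$')=0, C('c')=1, C('e')=4, C('n')=6, C('o')=7, C('r')=8, C('u')=10
L[0]='e': occ=0, LF[0]=C('e')+0=4+0=4
L[1]='o': occ=0, LF[1]=C('o')+0=7+0=7
L[2]='n': occ=0, LF[2]=C('n')+0=6+0=6
L[3]='c': occ=0, LF[3]=C('c')+0=1+0=1
L[4]='c': occ=1, LF[4]=C('c')+1=1+1=2
L[5]='r': occ=0, LF[5]=C('r')+0=8+0=8
L[6]='e': occ=1, LF[6]=C('e')+1=4+1=5
L[7]='$': occ=0, LF[7]=C('$')+0=0+0=0
L[8]='r': occ=1, LF[8]=C('r')+1=8+1=9
L[9]='u': occ=0, LF[9]=C('u')+0=10+0=10
L[10]='c': occ=2, LF[10]=C('c')+2=1+2=3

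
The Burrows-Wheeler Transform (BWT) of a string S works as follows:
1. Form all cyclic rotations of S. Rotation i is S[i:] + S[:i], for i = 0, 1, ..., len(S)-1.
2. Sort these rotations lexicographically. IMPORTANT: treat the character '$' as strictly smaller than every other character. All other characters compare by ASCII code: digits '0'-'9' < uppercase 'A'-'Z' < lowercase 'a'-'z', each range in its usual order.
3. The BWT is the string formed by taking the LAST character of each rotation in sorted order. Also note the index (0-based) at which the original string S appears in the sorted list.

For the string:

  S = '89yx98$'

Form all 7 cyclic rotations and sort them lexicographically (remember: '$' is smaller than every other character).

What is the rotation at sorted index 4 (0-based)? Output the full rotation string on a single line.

All 7 rotations (rotation i = S[i:]+S[:i]):
  rot[0] = 89yx98$
  rot[1] = 9yx98$8
  rot[2] = yx98$89
  rot[3] = x98$89y
  rot[4] = 98$89yx
  rot[5] = 8$89yx9
  rot[6] = $89yx98
Sorted (with $ < everything):
  sorted[0] = $89yx98
  sorted[1] = 8$89yx9
  sorted[2] = 89yx98$
  sorted[3] = 98$89yx
  sorted[4] = 9yx98$8
  sorted[5] = x98$89y
  sorted[6] = yx98$89
sorted[4] = 9yx98$8

Answer: 9yx98$8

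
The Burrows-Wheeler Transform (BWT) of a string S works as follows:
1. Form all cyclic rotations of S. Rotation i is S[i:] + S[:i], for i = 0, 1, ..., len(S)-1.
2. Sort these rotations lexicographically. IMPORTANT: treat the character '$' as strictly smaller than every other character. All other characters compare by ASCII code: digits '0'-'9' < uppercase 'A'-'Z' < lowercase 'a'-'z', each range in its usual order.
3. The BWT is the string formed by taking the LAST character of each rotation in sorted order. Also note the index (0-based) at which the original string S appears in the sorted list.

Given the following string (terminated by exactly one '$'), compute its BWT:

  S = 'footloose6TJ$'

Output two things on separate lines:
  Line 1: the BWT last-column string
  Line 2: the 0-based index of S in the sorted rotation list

Answer: JeT6s$tlfoooo
5

Derivation:
All 13 rotations (rotation i = S[i:]+S[:i]):
  rot[0] = footloose6TJ$
  rot[1] = ootloose6TJ$f
  rot[2] = otloose6TJ$fo
  rot[3] = tloose6TJ$foo
  rot[4] = loose6TJ$foot
  rot[5] = oose6TJ$footl
  rot[6] = ose6TJ$footlo
  rot[7] = se6TJ$footloo
  rot[8] = e6TJ$footloos
  rot[9] = 6TJ$footloose
  rot[10] = TJ$footloose6
  rot[11] = J$footloose6T
  rot[12] = $footloose6TJ
Sorted (with $ < everything):
  sorted[0] = $footloose6TJ  (last char: 'J')
  sorted[1] = 6TJ$footloose  (last char: 'e')
  sorted[2] = J$footloose6T  (last char: 'T')
  sorted[3] = TJ$footloose6  (last char: '6')
  sorted[4] = e6TJ$footloos  (last char: 's')
  sorted[5] = footloose6TJ$  (last char: '$')
  sorted[6] = loose6TJ$foot  (last char: 't')
  sorted[7] = oose6TJ$footl  (last char: 'l')
  sorted[8] = ootloose6TJ$f  (last char: 'f')
  sorted[9] = ose6TJ$footlo  (last char: 'o')
  sorted[10] = otloose6TJ$fo  (last char: 'o')
  sorted[11] = se6TJ$footloo  (last char: 'o')
  sorted[12] = tloose6TJ$foo  (last char: 'o')
Last column: JeT6s$tlfoooo
Original string S is at sorted index 5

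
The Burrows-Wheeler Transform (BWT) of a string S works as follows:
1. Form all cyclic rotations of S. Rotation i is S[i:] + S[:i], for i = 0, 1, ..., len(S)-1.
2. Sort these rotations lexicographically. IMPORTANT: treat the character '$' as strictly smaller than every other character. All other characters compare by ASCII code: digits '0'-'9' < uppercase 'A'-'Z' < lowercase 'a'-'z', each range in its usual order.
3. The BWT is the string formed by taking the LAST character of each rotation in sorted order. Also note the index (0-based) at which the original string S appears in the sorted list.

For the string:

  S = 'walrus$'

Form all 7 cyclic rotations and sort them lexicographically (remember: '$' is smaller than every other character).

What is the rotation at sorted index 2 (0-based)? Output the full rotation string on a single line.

All 7 rotations (rotation i = S[i:]+S[:i]):
  rot[0] = walrus$
  rot[1] = alrus$w
  rot[2] = lrus$wa
  rot[3] = rus$wal
  rot[4] = us$walr
  rot[5] = s$walru
  rot[6] = $walrus
Sorted (with $ < everything):
  sorted[0] = $walrus
  sorted[1] = alrus$w
  sorted[2] = lrus$wa
  sorted[3] = rus$wal
  sorted[4] = s$walru
  sorted[5] = us$walr
  sorted[6] = walrus$
sorted[2] = lrus$wa

Answer: lrus$wa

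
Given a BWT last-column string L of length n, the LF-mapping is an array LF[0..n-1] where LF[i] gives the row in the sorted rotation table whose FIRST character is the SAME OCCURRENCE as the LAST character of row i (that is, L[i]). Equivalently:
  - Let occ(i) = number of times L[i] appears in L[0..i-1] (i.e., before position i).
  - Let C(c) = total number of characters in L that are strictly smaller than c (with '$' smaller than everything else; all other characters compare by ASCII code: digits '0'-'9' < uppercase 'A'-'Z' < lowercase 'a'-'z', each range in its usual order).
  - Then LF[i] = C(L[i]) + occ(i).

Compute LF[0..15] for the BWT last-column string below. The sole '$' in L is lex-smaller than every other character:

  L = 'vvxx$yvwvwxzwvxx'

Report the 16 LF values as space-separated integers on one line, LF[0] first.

Answer: 1 2 9 10 0 14 3 6 4 7 11 15 8 5 12 13

Derivation:
Char counts: '$':1, 'v':5, 'w':3, 'x':5, 'y':1, 'z':1
C (first-col start): C('$')=0, C('v')=1, C('w')=6, C('x')=9, C('y')=14, C('z')=15
L[0]='v': occ=0, LF[0]=C('v')+0=1+0=1
L[1]='v': occ=1, LF[1]=C('v')+1=1+1=2
L[2]='x': occ=0, LF[2]=C('x')+0=9+0=9
L[3]='x': occ=1, LF[3]=C('x')+1=9+1=10
L[4]='$': occ=0, LF[4]=C('$')+0=0+0=0
L[5]='y': occ=0, LF[5]=C('y')+0=14+0=14
L[6]='v': occ=2, LF[6]=C('v')+2=1+2=3
L[7]='w': occ=0, LF[7]=C('w')+0=6+0=6
L[8]='v': occ=3, LF[8]=C('v')+3=1+3=4
L[9]='w': occ=1, LF[9]=C('w')+1=6+1=7
L[10]='x': occ=2, LF[10]=C('x')+2=9+2=11
L[11]='z': occ=0, LF[11]=C('z')+0=15+0=15
L[12]='w': occ=2, LF[12]=C('w')+2=6+2=8
L[13]='v': occ=4, LF[13]=C('v')+4=1+4=5
L[14]='x': occ=3, LF[14]=C('x')+3=9+3=12
L[15]='x': occ=4, LF[15]=C('x')+4=9+4=13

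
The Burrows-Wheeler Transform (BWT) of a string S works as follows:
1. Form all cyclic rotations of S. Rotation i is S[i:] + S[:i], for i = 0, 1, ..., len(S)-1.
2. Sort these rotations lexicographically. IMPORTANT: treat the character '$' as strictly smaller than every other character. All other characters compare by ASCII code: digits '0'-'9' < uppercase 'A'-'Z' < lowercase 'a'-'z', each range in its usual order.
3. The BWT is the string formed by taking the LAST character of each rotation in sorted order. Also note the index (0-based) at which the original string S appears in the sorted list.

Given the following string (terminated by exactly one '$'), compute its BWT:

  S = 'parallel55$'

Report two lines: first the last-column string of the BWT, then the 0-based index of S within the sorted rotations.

All 11 rotations (rotation i = S[i:]+S[:i]):
  rot[0] = parallel55$
  rot[1] = arallel55$p
  rot[2] = rallel55$pa
  rot[3] = allel55$par
  rot[4] = llel55$para
  rot[5] = lel55$paral
  rot[6] = el55$parall
  rot[7] = l55$paralle
  rot[8] = 55$parallel
  rot[9] = 5$parallel5
  rot[10] = $parallel55
Sorted (with $ < everything):
  sorted[0] = $parallel55  (last char: '5')
  sorted[1] = 5$parallel5  (last char: '5')
  sorted[2] = 55$parallel  (last char: 'l')
  sorted[3] = allel55$par  (last char: 'r')
  sorted[4] = arallel55$p  (last char: 'p')
  sorted[5] = el55$parall  (last char: 'l')
  sorted[6] = l55$paralle  (last char: 'e')
  sorted[7] = lel55$paral  (last char: 'l')
  sorted[8] = llel55$para  (last char: 'a')
  sorted[9] = parallel55$  (last char: '$')
  sorted[10] = rallel55$pa  (last char: 'a')
Last column: 55lrplela$a
Original string S is at sorted index 9

Answer: 55lrplela$a
9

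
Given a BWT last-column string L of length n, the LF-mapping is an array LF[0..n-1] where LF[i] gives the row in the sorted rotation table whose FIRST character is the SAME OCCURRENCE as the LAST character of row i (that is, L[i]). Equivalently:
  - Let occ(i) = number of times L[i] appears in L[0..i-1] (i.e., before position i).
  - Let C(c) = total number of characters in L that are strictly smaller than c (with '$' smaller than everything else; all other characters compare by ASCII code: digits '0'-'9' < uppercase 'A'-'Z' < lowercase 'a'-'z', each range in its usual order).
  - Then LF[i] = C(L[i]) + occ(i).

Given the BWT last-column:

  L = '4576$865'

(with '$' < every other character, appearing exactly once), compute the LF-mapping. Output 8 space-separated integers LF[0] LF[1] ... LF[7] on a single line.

Answer: 1 2 6 4 0 7 5 3

Derivation:
Char counts: '$':1, '4':1, '5':2, '6':2, '7':1, '8':1
C (first-col start): C('$')=0, C('4')=1, C('5')=2, C('6')=4, C('7')=6, C('8')=7
L[0]='4': occ=0, LF[0]=C('4')+0=1+0=1
L[1]='5': occ=0, LF[1]=C('5')+0=2+0=2
L[2]='7': occ=0, LF[2]=C('7')+0=6+0=6
L[3]='6': occ=0, LF[3]=C('6')+0=4+0=4
L[4]='$': occ=0, LF[4]=C('$')+0=0+0=0
L[5]='8': occ=0, LF[5]=C('8')+0=7+0=7
L[6]='6': occ=1, LF[6]=C('6')+1=4+1=5
L[7]='5': occ=1, LF[7]=C('5')+1=2+1=3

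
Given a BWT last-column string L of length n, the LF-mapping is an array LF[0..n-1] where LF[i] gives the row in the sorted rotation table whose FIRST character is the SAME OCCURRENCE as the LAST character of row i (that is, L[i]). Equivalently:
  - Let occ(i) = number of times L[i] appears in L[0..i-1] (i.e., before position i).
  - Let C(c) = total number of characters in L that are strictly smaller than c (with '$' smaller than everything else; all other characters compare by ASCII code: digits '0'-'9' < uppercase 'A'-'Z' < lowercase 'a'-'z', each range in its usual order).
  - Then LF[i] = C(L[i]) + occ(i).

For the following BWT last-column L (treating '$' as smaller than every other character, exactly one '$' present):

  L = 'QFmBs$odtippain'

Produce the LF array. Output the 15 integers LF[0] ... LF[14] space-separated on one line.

Answer: 3 2 8 1 13 0 10 5 14 6 11 12 4 7 9

Derivation:
Char counts: '$':1, 'B':1, 'F':1, 'Q':1, 'a':1, 'd':1, 'i':2, 'm':1, 'n':1, 'o':1, 'p':2, 's':1, 't':1
C (first-col start): C('$')=0, C('B')=1, C('F')=2, C('Q')=3, C('a')=4, C('d')=5, C('i')=6, C('m')=8, C('n')=9, C('o')=10, C('p')=11, C('s')=13, C('t')=14
L[0]='Q': occ=0, LF[0]=C('Q')+0=3+0=3
L[1]='F': occ=0, LF[1]=C('F')+0=2+0=2
L[2]='m': occ=0, LF[2]=C('m')+0=8+0=8
L[3]='B': occ=0, LF[3]=C('B')+0=1+0=1
L[4]='s': occ=0, LF[4]=C('s')+0=13+0=13
L[5]='$': occ=0, LF[5]=C('$')+0=0+0=0
L[6]='o': occ=0, LF[6]=C('o')+0=10+0=10
L[7]='d': occ=0, LF[7]=C('d')+0=5+0=5
L[8]='t': occ=0, LF[8]=C('t')+0=14+0=14
L[9]='i': occ=0, LF[9]=C('i')+0=6+0=6
L[10]='p': occ=0, LF[10]=C('p')+0=11+0=11
L[11]='p': occ=1, LF[11]=C('p')+1=11+1=12
L[12]='a': occ=0, LF[12]=C('a')+0=4+0=4
L[13]='i': occ=1, LF[13]=C('i')+1=6+1=7
L[14]='n': occ=0, LF[14]=C('n')+0=9+0=9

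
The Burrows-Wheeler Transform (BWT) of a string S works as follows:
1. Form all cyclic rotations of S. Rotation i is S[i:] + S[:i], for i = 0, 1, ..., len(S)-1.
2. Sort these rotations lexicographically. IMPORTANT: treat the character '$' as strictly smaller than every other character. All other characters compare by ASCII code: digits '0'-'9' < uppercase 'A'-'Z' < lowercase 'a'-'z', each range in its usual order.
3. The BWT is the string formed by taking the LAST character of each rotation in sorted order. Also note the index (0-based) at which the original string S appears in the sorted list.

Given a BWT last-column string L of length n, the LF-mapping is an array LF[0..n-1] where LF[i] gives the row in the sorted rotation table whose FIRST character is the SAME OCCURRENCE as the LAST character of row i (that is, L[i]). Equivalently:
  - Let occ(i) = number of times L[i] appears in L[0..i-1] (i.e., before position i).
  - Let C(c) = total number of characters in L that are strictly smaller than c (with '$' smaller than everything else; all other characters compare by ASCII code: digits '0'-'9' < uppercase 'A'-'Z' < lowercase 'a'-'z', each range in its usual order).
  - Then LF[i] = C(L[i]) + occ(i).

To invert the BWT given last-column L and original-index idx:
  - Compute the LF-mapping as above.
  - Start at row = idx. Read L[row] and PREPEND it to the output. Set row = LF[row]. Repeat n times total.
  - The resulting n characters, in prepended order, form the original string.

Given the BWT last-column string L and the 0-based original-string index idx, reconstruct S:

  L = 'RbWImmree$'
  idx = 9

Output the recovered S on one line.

LF mapping: 2 4 3 1 7 8 9 5 6 0
Walk LF starting at row 9, prepending L[row]:
  step 1: row=9, L[9]='$', prepend. Next row=LF[9]=0
  step 2: row=0, L[0]='R', prepend. Next row=LF[0]=2
  step 3: row=2, L[2]='W', prepend. Next row=LF[2]=3
  step 4: row=3, L[3]='I', prepend. Next row=LF[3]=1
  step 5: row=1, L[1]='b', prepend. Next row=LF[1]=4
  step 6: row=4, L[4]='m', prepend. Next row=LF[4]=7
  step 7: row=7, L[7]='e', prepend. Next row=LF[7]=5
  step 8: row=5, L[5]='m', prepend. Next row=LF[5]=8
  step 9: row=8, L[8]='e', prepend. Next row=LF[8]=6
  step 10: row=6, L[6]='r', prepend. Next row=LF[6]=9
Reversed output: remembIWR$

Answer: remembIWR$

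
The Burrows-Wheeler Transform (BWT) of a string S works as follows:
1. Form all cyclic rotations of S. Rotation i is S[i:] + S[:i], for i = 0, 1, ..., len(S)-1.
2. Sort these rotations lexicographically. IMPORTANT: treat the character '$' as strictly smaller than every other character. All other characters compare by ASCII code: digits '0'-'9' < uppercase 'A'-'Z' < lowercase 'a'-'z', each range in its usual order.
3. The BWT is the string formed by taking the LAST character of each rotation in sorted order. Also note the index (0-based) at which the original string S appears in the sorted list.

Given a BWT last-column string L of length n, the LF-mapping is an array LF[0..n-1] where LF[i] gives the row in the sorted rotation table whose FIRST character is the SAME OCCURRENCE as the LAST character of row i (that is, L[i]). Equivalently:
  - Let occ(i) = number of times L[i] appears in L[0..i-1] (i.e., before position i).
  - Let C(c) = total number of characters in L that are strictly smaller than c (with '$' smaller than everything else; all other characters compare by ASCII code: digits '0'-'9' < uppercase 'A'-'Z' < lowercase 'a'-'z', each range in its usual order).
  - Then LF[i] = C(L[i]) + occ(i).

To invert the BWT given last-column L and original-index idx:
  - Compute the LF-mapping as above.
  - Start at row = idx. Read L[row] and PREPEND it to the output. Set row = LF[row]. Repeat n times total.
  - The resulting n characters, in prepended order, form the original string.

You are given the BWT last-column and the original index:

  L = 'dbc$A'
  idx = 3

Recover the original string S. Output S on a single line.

LF mapping: 4 2 3 0 1
Walk LF starting at row 3, prepending L[row]:
  step 1: row=3, L[3]='$', prepend. Next row=LF[3]=0
  step 2: row=0, L[0]='d', prepend. Next row=LF[0]=4
  step 3: row=4, L[4]='A', prepend. Next row=LF[4]=1
  step 4: row=1, L[1]='b', prepend. Next row=LF[1]=2
  step 5: row=2, L[2]='c', prepend. Next row=LF[2]=3
Reversed output: cbAd$

Answer: cbAd$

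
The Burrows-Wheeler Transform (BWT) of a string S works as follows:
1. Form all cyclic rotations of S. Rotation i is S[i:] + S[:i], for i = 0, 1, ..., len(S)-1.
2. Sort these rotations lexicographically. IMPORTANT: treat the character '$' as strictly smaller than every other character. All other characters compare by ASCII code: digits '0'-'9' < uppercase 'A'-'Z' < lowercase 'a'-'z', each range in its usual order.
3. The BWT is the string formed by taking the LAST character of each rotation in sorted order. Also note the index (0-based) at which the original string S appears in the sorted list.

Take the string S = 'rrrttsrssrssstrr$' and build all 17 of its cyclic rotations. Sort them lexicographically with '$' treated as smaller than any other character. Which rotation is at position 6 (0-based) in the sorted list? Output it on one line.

Answer: rssstrr$rrrttsrss

Derivation:
All 17 rotations (rotation i = S[i:]+S[:i]):
  rot[0] = rrrttsrssrssstrr$
  rot[1] = rrttsrssrssstrr$r
  rot[2] = rttsrssrssstrr$rr
  rot[3] = ttsrssrssstrr$rrr
  rot[4] = tsrssrssstrr$rrrt
  rot[5] = srssrssstrr$rrrtt
  rot[6] = rssrssstrr$rrrtts
  rot[7] = ssrssstrr$rrrttsr
  rot[8] = srssstrr$rrrttsrs
  rot[9] = rssstrr$rrrttsrss
  rot[10] = ssstrr$rrrttsrssr
  rot[11] = sstrr$rrrttsrssrs
  rot[12] = strr$rrrttsrssrss
  rot[13] = trr$rrrttsrssrsss
  rot[14] = rr$rrrttsrssrssst
  rot[15] = r$rrrttsrssrssstr
  rot[16] = $rrrttsrssrssstrr
Sorted (with $ < everything):
  sorted[0] = $rrrttsrssrssstrr
  sorted[1] = r$rrrttsrssrssstr
  sorted[2] = rr$rrrttsrssrssst
  sorted[3] = rrrttsrssrssstrr$
  sorted[4] = rrttsrssrssstrr$r
  sorted[5] = rssrssstrr$rrrtts
  sorted[6] = rssstrr$rrrttsrss
  sorted[7] = rttsrssrssstrr$rr
  sorted[8] = srssrssstrr$rrrtt
  sorted[9] = srssstrr$rrrttsrs
  sorted[10] = ssrssstrr$rrrttsr
  sorted[11] = ssstrr$rrrttsrssr
  sorted[12] = sstrr$rrrttsrssrs
  sorted[13] = strr$rrrttsrssrss
  sorted[14] = trr$rrrttsrssrsss
  sorted[15] = tsrssrssstrr$rrrt
  sorted[16] = ttsrssrssstrr$rrr
sorted[6] = rssstrr$rrrttsrss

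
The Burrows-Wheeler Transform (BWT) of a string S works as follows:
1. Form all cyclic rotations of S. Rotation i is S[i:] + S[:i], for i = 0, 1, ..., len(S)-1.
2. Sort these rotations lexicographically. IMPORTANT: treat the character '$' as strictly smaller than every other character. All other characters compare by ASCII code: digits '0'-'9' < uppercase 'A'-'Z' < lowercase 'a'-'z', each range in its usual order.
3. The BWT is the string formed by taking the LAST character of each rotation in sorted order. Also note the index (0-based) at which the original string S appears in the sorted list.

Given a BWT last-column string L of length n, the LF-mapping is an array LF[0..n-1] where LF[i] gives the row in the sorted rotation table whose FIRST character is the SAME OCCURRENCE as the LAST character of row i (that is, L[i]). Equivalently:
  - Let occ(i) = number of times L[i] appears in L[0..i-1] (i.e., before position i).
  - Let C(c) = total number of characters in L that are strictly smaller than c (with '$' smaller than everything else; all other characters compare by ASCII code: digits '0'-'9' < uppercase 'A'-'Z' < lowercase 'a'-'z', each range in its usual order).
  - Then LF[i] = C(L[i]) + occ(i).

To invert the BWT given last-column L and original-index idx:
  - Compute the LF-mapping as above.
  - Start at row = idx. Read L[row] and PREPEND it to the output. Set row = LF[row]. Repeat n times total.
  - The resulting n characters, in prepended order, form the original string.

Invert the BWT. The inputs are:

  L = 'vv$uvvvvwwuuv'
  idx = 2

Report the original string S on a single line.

LF mapping: 4 5 0 1 6 7 8 9 11 12 2 3 10
Walk LF starting at row 2, prepending L[row]:
  step 1: row=2, L[2]='$', prepend. Next row=LF[2]=0
  step 2: row=0, L[0]='v', prepend. Next row=LF[0]=4
  step 3: row=4, L[4]='v', prepend. Next row=LF[4]=6
  step 4: row=6, L[6]='v', prepend. Next row=LF[6]=8
  step 5: row=8, L[8]='w', prepend. Next row=LF[8]=11
  step 6: row=11, L[11]='u', prepend. Next row=LF[11]=3
  step 7: row=3, L[3]='u', prepend. Next row=LF[3]=1
  step 8: row=1, L[1]='v', prepend. Next row=LF[1]=5
  step 9: row=5, L[5]='v', prepend. Next row=LF[5]=7
  step 10: row=7, L[7]='v', prepend. Next row=LF[7]=9
  step 11: row=9, L[9]='w', prepend. Next row=LF[9]=12
  step 12: row=12, L[12]='v', prepend. Next row=LF[12]=10
  step 13: row=10, L[10]='u', prepend. Next row=LF[10]=2
Reversed output: uvwvvvuuwvvv$

Answer: uvwvvvuuwvvv$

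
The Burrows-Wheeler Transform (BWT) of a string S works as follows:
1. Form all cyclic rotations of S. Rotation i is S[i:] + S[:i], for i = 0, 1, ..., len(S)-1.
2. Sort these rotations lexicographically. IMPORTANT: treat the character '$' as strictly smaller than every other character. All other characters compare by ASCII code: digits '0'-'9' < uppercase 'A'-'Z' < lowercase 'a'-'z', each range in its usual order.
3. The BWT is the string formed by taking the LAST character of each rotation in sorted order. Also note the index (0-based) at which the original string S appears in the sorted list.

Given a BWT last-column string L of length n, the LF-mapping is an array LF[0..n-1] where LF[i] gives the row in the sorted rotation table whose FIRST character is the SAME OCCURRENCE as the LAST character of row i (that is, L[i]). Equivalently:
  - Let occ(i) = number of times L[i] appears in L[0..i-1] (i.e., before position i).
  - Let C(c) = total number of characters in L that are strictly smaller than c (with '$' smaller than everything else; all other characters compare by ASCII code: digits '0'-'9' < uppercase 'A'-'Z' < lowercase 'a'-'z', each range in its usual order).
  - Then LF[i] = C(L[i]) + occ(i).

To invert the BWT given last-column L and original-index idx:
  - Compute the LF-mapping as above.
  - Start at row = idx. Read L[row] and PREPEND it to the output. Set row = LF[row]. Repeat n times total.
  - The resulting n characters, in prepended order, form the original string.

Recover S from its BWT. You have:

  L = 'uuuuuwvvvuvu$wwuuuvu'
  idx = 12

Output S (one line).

LF mapping: 1 2 3 4 5 17 12 13 14 6 15 7 0 18 19 8 9 10 16 11
Walk LF starting at row 12, prepending L[row]:
  step 1: row=12, L[12]='$', prepend. Next row=LF[12]=0
  step 2: row=0, L[0]='u', prepend. Next row=LF[0]=1
  step 3: row=1, L[1]='u', prepend. Next row=LF[1]=2
  step 4: row=2, L[2]='u', prepend. Next row=LF[2]=3
  step 5: row=3, L[3]='u', prepend. Next row=LF[3]=4
  step 6: row=4, L[4]='u', prepend. Next row=LF[4]=5
  step 7: row=5, L[5]='w', prepend. Next row=LF[5]=17
  step 8: row=17, L[17]='u', prepend. Next row=LF[17]=10
  step 9: row=10, L[10]='v', prepend. Next row=LF[10]=15
  step 10: row=15, L[15]='u', prepend. Next row=LF[15]=8
  step 11: row=8, L[8]='v', prepend. Next row=LF[8]=14
  step 12: row=14, L[14]='w', prepend. Next row=LF[14]=19
  step 13: row=19, L[19]='u', prepend. Next row=LF[19]=11
  step 14: row=11, L[11]='u', prepend. Next row=LF[11]=7
  step 15: row=7, L[7]='v', prepend. Next row=LF[7]=13
  step 16: row=13, L[13]='w', prepend. Next row=LF[13]=18
  step 17: row=18, L[18]='v', prepend. Next row=LF[18]=16
  step 18: row=16, L[16]='u', prepend. Next row=LF[16]=9
  step 19: row=9, L[9]='u', prepend. Next row=LF[9]=6
  step 20: row=6, L[6]='v', prepend. Next row=LF[6]=12
Reversed output: vuuvwvuuwvuvuwuuuuu$

Answer: vuuvwvuuwvuvuwuuuuu$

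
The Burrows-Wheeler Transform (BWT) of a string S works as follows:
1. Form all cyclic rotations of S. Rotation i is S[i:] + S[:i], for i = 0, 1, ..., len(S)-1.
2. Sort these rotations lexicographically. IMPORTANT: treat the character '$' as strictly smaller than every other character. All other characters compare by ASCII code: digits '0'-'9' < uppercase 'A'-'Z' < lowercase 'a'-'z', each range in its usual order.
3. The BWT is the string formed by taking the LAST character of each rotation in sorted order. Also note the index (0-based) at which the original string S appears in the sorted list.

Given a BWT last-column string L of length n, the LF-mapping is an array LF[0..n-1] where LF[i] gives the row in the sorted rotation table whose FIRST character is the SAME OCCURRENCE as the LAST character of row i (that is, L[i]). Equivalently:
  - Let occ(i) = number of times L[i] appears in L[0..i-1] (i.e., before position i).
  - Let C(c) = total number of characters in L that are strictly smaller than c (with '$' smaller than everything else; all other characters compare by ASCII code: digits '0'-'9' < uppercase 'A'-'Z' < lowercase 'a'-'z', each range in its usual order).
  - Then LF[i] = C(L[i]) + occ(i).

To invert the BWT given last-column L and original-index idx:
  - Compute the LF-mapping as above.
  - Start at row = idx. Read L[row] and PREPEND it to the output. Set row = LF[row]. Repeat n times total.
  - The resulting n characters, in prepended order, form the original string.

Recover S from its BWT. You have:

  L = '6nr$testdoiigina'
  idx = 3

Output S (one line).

LF mapping: 1 9 12 0 14 4 13 15 3 11 6 7 5 8 10 2
Walk LF starting at row 3, prepending L[row]:
  step 1: row=3, L[3]='$', prepend. Next row=LF[3]=0
  step 2: row=0, L[0]='6', prepend. Next row=LF[0]=1
  step 3: row=1, L[1]='n', prepend. Next row=LF[1]=9
  step 4: row=9, L[9]='o', prepend. Next row=LF[9]=11
  step 5: row=11, L[11]='i', prepend. Next row=LF[11]=7
  step 6: row=7, L[7]='t', prepend. Next row=LF[7]=15
  step 7: row=15, L[15]='a', prepend. Next row=LF[15]=2
  step 8: row=2, L[2]='r', prepend. Next row=LF[2]=12
  step 9: row=12, L[12]='g', prepend. Next row=LF[12]=5
  step 10: row=5, L[5]='e', prepend. Next row=LF[5]=4
  step 11: row=4, L[4]='t', prepend. Next row=LF[4]=14
  step 12: row=14, L[14]='n', prepend. Next row=LF[14]=10
  step 13: row=10, L[10]='i', prepend. Next row=LF[10]=6
  step 14: row=6, L[6]='s', prepend. Next row=LF[6]=13
  step 15: row=13, L[13]='i', prepend. Next row=LF[13]=8
  step 16: row=8, L[8]='d', prepend. Next row=LF[8]=3
Reversed output: disintegration6$

Answer: disintegration6$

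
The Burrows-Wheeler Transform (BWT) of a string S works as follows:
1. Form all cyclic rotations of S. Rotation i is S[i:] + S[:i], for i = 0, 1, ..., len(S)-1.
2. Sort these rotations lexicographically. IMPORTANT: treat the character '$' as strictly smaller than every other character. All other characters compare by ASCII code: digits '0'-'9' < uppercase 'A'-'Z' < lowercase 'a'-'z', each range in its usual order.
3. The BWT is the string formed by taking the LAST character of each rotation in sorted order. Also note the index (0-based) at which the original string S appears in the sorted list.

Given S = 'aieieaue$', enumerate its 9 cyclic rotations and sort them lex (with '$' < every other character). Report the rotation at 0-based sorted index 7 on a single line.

All 9 rotations (rotation i = S[i:]+S[:i]):
  rot[0] = aieieaue$
  rot[1] = ieieaue$a
  rot[2] = eieaue$ai
  rot[3] = ieaue$aie
  rot[4] = eaue$aiei
  rot[5] = aue$aieie
  rot[6] = ue$aieiea
  rot[7] = e$aieieau
  rot[8] = $aieieaue
Sorted (with $ < everything):
  sorted[0] = $aieieaue
  sorted[1] = aieieaue$
  sorted[2] = aue$aieie
  sorted[3] = e$aieieau
  sorted[4] = eaue$aiei
  sorted[5] = eieaue$ai
  sorted[6] = ieaue$aie
  sorted[7] = ieieaue$a
  sorted[8] = ue$aieiea
sorted[7] = ieieaue$a

Answer: ieieaue$a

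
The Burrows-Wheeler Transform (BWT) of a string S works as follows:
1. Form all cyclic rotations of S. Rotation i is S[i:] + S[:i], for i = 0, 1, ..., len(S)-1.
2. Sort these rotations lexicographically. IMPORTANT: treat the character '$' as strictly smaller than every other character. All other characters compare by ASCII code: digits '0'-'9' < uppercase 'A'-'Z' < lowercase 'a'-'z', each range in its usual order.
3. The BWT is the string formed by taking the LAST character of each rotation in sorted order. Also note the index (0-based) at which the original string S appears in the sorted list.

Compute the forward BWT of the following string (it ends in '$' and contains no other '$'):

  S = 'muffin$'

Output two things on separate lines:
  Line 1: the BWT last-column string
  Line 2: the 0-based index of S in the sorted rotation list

Answer: nuff$im
4

Derivation:
All 7 rotations (rotation i = S[i:]+S[:i]):
  rot[0] = muffin$
  rot[1] = uffin$m
  rot[2] = ffin$mu
  rot[3] = fin$muf
  rot[4] = in$muff
  rot[5] = n$muffi
  rot[6] = $muffin
Sorted (with $ < everything):
  sorted[0] = $muffin  (last char: 'n')
  sorted[1] = ffin$mu  (last char: 'u')
  sorted[2] = fin$muf  (last char: 'f')
  sorted[3] = in$muff  (last char: 'f')
  sorted[4] = muffin$  (last char: '$')
  sorted[5] = n$muffi  (last char: 'i')
  sorted[6] = uffin$m  (last char: 'm')
Last column: nuff$im
Original string S is at sorted index 4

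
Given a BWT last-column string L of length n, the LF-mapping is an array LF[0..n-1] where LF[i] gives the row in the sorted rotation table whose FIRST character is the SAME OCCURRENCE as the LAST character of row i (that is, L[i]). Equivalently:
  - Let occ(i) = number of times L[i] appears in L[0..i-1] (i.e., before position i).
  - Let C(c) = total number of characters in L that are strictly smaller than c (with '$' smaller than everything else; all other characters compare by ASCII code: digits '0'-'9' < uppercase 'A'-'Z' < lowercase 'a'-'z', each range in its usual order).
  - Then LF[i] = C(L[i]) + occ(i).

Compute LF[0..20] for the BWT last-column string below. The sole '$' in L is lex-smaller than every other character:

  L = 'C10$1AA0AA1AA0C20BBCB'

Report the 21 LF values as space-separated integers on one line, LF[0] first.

Char counts: '$':1, '0':4, '1':3, '2':1, 'A':6, 'B':3, 'C':3
C (first-col start): C('$')=0, C('0')=1, C('1')=5, C('2')=8, C('A')=9, C('B')=15, C('C')=18
L[0]='C': occ=0, LF[0]=C('C')+0=18+0=18
L[1]='1': occ=0, LF[1]=C('1')+0=5+0=5
L[2]='0': occ=0, LF[2]=C('0')+0=1+0=1
L[3]='$': occ=0, LF[3]=C('$')+0=0+0=0
L[4]='1': occ=1, LF[4]=C('1')+1=5+1=6
L[5]='A': occ=0, LF[5]=C('A')+0=9+0=9
L[6]='A': occ=1, LF[6]=C('A')+1=9+1=10
L[7]='0': occ=1, LF[7]=C('0')+1=1+1=2
L[8]='A': occ=2, LF[8]=C('A')+2=9+2=11
L[9]='A': occ=3, LF[9]=C('A')+3=9+3=12
L[10]='1': occ=2, LF[10]=C('1')+2=5+2=7
L[11]='A': occ=4, LF[11]=C('A')+4=9+4=13
L[12]='A': occ=5, LF[12]=C('A')+5=9+5=14
L[13]='0': occ=2, LF[13]=C('0')+2=1+2=3
L[14]='C': occ=1, LF[14]=C('C')+1=18+1=19
L[15]='2': occ=0, LF[15]=C('2')+0=8+0=8
L[16]='0': occ=3, LF[16]=C('0')+3=1+3=4
L[17]='B': occ=0, LF[17]=C('B')+0=15+0=15
L[18]='B': occ=1, LF[18]=C('B')+1=15+1=16
L[19]='C': occ=2, LF[19]=C('C')+2=18+2=20
L[20]='B': occ=2, LF[20]=C('B')+2=15+2=17

Answer: 18 5 1 0 6 9 10 2 11 12 7 13 14 3 19 8 4 15 16 20 17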